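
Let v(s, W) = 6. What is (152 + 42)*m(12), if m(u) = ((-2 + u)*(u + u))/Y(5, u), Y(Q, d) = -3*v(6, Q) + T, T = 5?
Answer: -46560/13 ≈ -3581.5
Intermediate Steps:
Y(Q, d) = -13 (Y(Q, d) = -3*6 + 5 = -18 + 5 = -13)
m(u) = -2*u*(-2 + u)/13 (m(u) = ((-2 + u)*(u + u))/(-13) = ((-2 + u)*(2*u))*(-1/13) = (2*u*(-2 + u))*(-1/13) = -2*u*(-2 + u)/13)
(152 + 42)*m(12) = (152 + 42)*((2/13)*12*(2 - 1*12)) = 194*((2/13)*12*(2 - 12)) = 194*((2/13)*12*(-10)) = 194*(-240/13) = -46560/13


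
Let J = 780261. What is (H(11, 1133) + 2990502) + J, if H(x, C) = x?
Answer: 3770774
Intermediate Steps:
(H(11, 1133) + 2990502) + J = (11 + 2990502) + 780261 = 2990513 + 780261 = 3770774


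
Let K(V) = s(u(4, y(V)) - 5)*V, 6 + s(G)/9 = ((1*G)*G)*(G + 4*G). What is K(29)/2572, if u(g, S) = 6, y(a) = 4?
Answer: -261/2572 ≈ -0.10148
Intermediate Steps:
s(G) = -54 + 45*G**3 (s(G) = -54 + 9*(((1*G)*G)*(G + 4*G)) = -54 + 9*((G*G)*(5*G)) = -54 + 9*(G**2*(5*G)) = -54 + 9*(5*G**3) = -54 + 45*G**3)
K(V) = -9*V (K(V) = (-54 + 45*(6 - 5)**3)*V = (-54 + 45*1**3)*V = (-54 + 45*1)*V = (-54 + 45)*V = -9*V)
K(29)/2572 = -9*29/2572 = -261*1/2572 = -261/2572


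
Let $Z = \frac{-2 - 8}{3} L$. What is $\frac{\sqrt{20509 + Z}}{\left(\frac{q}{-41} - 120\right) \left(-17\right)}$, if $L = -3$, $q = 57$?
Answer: $\frac{41 \sqrt{71}}{4977} \approx 0.069414$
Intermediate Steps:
$Z = 10$ ($Z = \frac{-2 - 8}{3} \left(-3\right) = \left(-10\right) \frac{1}{3} \left(-3\right) = \left(- \frac{10}{3}\right) \left(-3\right) = 10$)
$\frac{\sqrt{20509 + Z}}{\left(\frac{q}{-41} - 120\right) \left(-17\right)} = \frac{\sqrt{20509 + 10}}{\left(\frac{57}{-41} - 120\right) \left(-17\right)} = \frac{\sqrt{20519}}{\left(57 \left(- \frac{1}{41}\right) - 120\right) \left(-17\right)} = \frac{17 \sqrt{71}}{\left(- \frac{57}{41} - 120\right) \left(-17\right)} = \frac{17 \sqrt{71}}{\left(- \frac{4977}{41}\right) \left(-17\right)} = \frac{17 \sqrt{71}}{\frac{84609}{41}} = 17 \sqrt{71} \cdot \frac{41}{84609} = \frac{41 \sqrt{71}}{4977}$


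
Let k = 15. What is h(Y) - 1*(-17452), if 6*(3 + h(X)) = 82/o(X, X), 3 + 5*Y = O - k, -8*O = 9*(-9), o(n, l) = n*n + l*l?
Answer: 207798043/11907 ≈ 17452.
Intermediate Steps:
o(n, l) = l² + n² (o(n, l) = n² + l² = l² + n²)
O = 81/8 (O = -9*(-9)/8 = -⅛*(-81) = 81/8 ≈ 10.125)
Y = -63/40 (Y = -⅗ + (81/8 - 1*15)/5 = -⅗ + (81/8 - 15)/5 = -⅗ + (⅕)*(-39/8) = -⅗ - 39/40 = -63/40 ≈ -1.5750)
h(X) = -3 + 41/(6*X²) (h(X) = -3 + (82/(X² + X²))/6 = -3 + (82/((2*X²)))/6 = -3 + (82*(1/(2*X²)))/6 = -3 + (41/X²)/6 = -3 + 41/(6*X²))
h(Y) - 1*(-17452) = (-3 + 41/(6*(-63/40)²)) - 1*(-17452) = (-3 + (41/6)*(1600/3969)) + 17452 = (-3 + 32800/11907) + 17452 = -2921/11907 + 17452 = 207798043/11907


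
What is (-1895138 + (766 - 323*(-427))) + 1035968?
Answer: -720483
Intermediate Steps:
(-1895138 + (766 - 323*(-427))) + 1035968 = (-1895138 + (766 + 137921)) + 1035968 = (-1895138 + 138687) + 1035968 = -1756451 + 1035968 = -720483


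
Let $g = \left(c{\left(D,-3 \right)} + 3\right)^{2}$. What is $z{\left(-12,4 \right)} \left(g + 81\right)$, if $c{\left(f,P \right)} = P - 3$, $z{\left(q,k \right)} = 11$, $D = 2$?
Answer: $990$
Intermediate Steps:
$c{\left(f,P \right)} = -3 + P$
$g = 9$ ($g = \left(\left(-3 - 3\right) + 3\right)^{2} = \left(-6 + 3\right)^{2} = \left(-3\right)^{2} = 9$)
$z{\left(-12,4 \right)} \left(g + 81\right) = 11 \left(9 + 81\right) = 11 \cdot 90 = 990$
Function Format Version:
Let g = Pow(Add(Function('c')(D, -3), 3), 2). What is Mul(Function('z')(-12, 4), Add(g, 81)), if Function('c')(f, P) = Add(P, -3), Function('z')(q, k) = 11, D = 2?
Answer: 990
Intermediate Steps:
Function('c')(f, P) = Add(-3, P)
g = 9 (g = Pow(Add(Add(-3, -3), 3), 2) = Pow(Add(-6, 3), 2) = Pow(-3, 2) = 9)
Mul(Function('z')(-12, 4), Add(g, 81)) = Mul(11, Add(9, 81)) = Mul(11, 90) = 990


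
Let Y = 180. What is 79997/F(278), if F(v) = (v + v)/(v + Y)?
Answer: 18319313/278 ≈ 65897.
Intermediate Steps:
F(v) = 2*v/(180 + v) (F(v) = (v + v)/(v + 180) = (2*v)/(180 + v) = 2*v/(180 + v))
79997/F(278) = 79997/((2*278/(180 + 278))) = 79997/((2*278/458)) = 79997/((2*278*(1/458))) = 79997/(278/229) = 79997*(229/278) = 18319313/278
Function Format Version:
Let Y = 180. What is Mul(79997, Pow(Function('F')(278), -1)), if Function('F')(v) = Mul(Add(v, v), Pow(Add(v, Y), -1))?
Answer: Rational(18319313, 278) ≈ 65897.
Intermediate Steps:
Function('F')(v) = Mul(2, v, Pow(Add(180, v), -1)) (Function('F')(v) = Mul(Add(v, v), Pow(Add(v, 180), -1)) = Mul(Mul(2, v), Pow(Add(180, v), -1)) = Mul(2, v, Pow(Add(180, v), -1)))
Mul(79997, Pow(Function('F')(278), -1)) = Mul(79997, Pow(Mul(2, 278, Pow(Add(180, 278), -1)), -1)) = Mul(79997, Pow(Mul(2, 278, Pow(458, -1)), -1)) = Mul(79997, Pow(Mul(2, 278, Rational(1, 458)), -1)) = Mul(79997, Pow(Rational(278, 229), -1)) = Mul(79997, Rational(229, 278)) = Rational(18319313, 278)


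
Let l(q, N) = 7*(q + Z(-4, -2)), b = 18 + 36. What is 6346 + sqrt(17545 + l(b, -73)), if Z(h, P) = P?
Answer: 6346 + sqrt(17909) ≈ 6479.8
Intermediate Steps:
b = 54
l(q, N) = -14 + 7*q (l(q, N) = 7*(q - 2) = 7*(-2 + q) = -14 + 7*q)
6346 + sqrt(17545 + l(b, -73)) = 6346 + sqrt(17545 + (-14 + 7*54)) = 6346 + sqrt(17545 + (-14 + 378)) = 6346 + sqrt(17545 + 364) = 6346 + sqrt(17909)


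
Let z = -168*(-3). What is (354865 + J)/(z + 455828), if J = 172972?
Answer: 527837/456332 ≈ 1.1567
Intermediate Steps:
z = 504
(354865 + J)/(z + 455828) = (354865 + 172972)/(504 + 455828) = 527837/456332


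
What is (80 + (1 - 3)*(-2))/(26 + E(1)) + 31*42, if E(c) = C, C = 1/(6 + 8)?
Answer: 476406/365 ≈ 1305.2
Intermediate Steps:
C = 1/14 ≈ 0.071429
E(c) = 1/14
(80 + (1 - 3)*(-2))/(26 + E(1)) + 31*42 = (80 + (1 - 3)*(-2))/(26 + 1/14) + 31*42 = (80 - 2*(-2))/(365/14) + 1302 = (80 + 4)*(14/365) + 1302 = 84*(14/365) + 1302 = 1176/365 + 1302 = 476406/365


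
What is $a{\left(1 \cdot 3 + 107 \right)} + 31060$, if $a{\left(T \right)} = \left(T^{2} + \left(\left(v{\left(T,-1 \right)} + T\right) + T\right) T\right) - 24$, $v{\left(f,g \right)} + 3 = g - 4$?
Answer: $66456$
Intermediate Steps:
$v{\left(f,g \right)} = -7 + g$ ($v{\left(f,g \right)} = -3 + \left(g - 4\right) = -3 + \left(-4 + g\right) = -7 + g$)
$a{\left(T \right)} = -24 + T^{2} + T \left(-8 + 2 T\right)$ ($a{\left(T \right)} = \left(T^{2} + \left(\left(\left(-7 - 1\right) + T\right) + T\right) T\right) - 24 = \left(T^{2} + \left(\left(-8 + T\right) + T\right) T\right) - 24 = \left(T^{2} + \left(-8 + 2 T\right) T\right) - 24 = \left(T^{2} + T \left(-8 + 2 T\right)\right) - 24 = -24 + T^{2} + T \left(-8 + 2 T\right)$)
$a{\left(1 \cdot 3 + 107 \right)} + 31060 = \left(-24 - 8 \left(1 \cdot 3 + 107\right) + 3 \left(1 \cdot 3 + 107\right)^{2}\right) + 31060 = \left(-24 - 8 \left(3 + 107\right) + 3 \left(3 + 107\right)^{2}\right) + 31060 = \left(-24 - 880 + 3 \cdot 110^{2}\right) + 31060 = \left(-24 - 880 + 3 \cdot 12100\right) + 31060 = \left(-24 - 880 + 36300\right) + 31060 = 35396 + 31060 = 66456$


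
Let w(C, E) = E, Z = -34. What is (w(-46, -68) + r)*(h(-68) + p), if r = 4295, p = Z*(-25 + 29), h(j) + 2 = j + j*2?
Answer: -1445634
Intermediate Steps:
h(j) = -2 + 3*j (h(j) = -2 + (j + j*2) = -2 + (j + 2*j) = -2 + 3*j)
p = -136 (p = -34*(-25 + 29) = -34*4 = -136)
(w(-46, -68) + r)*(h(-68) + p) = (-68 + 4295)*((-2 + 3*(-68)) - 136) = 4227*((-2 - 204) - 136) = 4227*(-206 - 136) = 4227*(-342) = -1445634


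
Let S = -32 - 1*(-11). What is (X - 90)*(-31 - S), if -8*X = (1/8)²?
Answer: 230405/256 ≈ 900.02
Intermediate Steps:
S = -21 (S = -32 + 11 = -21)
X = -1/512 (X = -(1/8)²/8 = -(⅛)²/8 = -⅛*1/64 = -1/512 ≈ -0.0019531)
(X - 90)*(-31 - S) = (-1/512 - 90)*(-31 - 1*(-21)) = -46081*(-31 + 21)/512 = -46081/512*(-10) = 230405/256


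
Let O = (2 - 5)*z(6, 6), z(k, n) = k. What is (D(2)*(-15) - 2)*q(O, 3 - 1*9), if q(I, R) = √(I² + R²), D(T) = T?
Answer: -192*√10 ≈ -607.16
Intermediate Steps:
O = -18 (O = (2 - 5)*6 = -3*6 = -18)
(D(2)*(-15) - 2)*q(O, 3 - 1*9) = (2*(-15) - 2)*√((-18)² + (3 - 1*9)²) = (-30 - 2)*√(324 + (3 - 9)²) = -32*√(324 + (-6)²) = -32*√(324 + 36) = -192*√10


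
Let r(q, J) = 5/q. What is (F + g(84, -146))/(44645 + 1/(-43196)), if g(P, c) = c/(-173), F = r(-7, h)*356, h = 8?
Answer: -4419209976/778465280803 ≈ -0.0056768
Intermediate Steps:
F = -1780/7 (F = (5/(-7))*356 = (5*(-⅐))*356 = -5/7*356 = -1780/7 ≈ -254.29)
g(P, c) = -c/173 (g(P, c) = c*(-1/173) = -c/173)
(F + g(84, -146))/(44645 + 1/(-43196)) = (-1780/7 - 1/173*(-146))/(44645 + 1/(-43196)) = (-1780/7 + 146/173)/(44645 - 1/43196) = -306918/(1211*1928485419/43196) = -306918/1211*43196/1928485419 = -4419209976/778465280803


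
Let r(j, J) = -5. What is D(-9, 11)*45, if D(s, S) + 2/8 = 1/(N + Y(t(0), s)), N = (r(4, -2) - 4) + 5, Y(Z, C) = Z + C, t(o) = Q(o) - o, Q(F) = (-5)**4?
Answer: -190/17 ≈ -11.176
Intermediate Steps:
Q(F) = 625
t(o) = 625 - o
Y(Z, C) = C + Z
N = -4 (N = (-5 - 4) + 5 = -9 + 5 = -4)
D(s, S) = -1/4 + 1/(621 + s) (D(s, S) = -1/4 + 1/(-4 + (s + (625 - 1*0))) = -1/4 + 1/(-4 + (s + (625 + 0))) = -1/4 + 1/(-4 + (s + 625)) = -1/4 + 1/(-4 + (625 + s)) = -1/4 + 1/(621 + s))
D(-9, 11)*45 = ((-617 - 1*(-9))/(4*(621 - 9)))*45 = ((1/4)*(-617 + 9)/612)*45 = ((1/4)*(1/612)*(-608))*45 = -38/153*45 = -190/17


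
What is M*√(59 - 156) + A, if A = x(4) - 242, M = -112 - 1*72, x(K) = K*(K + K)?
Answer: -210 - 184*I*√97 ≈ -210.0 - 1812.2*I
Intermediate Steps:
x(K) = 2*K² (x(K) = K*(2*K) = 2*K²)
M = -184 (M = -112 - 72 = -184)
A = -210 (A = 2*4² - 242 = 2*16 - 242 = 32 - 242 = -210)
M*√(59 - 156) + A = -184*√(59 - 156) - 210 = -184*I*√97 - 210 = -210 - 184*I*√97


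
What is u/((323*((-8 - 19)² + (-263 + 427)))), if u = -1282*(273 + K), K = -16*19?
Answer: 39742/288439 ≈ 0.13778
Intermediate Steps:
K = -304
u = 39742 (u = -1282*(273 - 304) = -1282*(-31) = 39742)
u/((323*((-8 - 19)² + (-263 + 427)))) = 39742/((323*((-8 - 19)² + (-263 + 427)))) = 39742/((323*((-27)² + 164))) = 39742/((323*(729 + 164))) = 39742/((323*893)) = 39742/288439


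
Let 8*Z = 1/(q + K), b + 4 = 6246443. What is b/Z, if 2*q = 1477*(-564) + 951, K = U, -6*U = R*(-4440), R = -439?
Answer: -37023818283532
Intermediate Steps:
b = 6246439 (b = -4 + 6246443 = 6246439)
U = -324860 (U = -(-439)*(-4440)/6 = -⅙*1949160 = -324860)
K = -324860
q = -832077/2 (q = (1477*(-564) + 951)/2 = (-833028 + 951)/2 = (½)*(-832077) = -832077/2 ≈ -4.1604e+5)
Z = -1/5927188 (Z = 1/(8*(-832077/2 - 324860)) = 1/(8*(-1481797/2)) = (⅛)*(-2/1481797) = -1/5927188 ≈ -1.6871e-7)
b/Z = 6246439/(-1/5927188) = 6246439*(-5927188) = -37023818283532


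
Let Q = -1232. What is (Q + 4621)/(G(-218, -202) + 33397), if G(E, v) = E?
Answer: 3389/33179 ≈ 0.10214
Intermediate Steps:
(Q + 4621)/(G(-218, -202) + 33397) = (-1232 + 4621)/(-218 + 33397) = 3389/33179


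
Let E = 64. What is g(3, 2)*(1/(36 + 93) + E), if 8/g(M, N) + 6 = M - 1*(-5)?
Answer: 33028/129 ≈ 256.03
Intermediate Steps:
g(M, N) = 8/(-1 + M) (g(M, N) = 8/(-6 + (M - 1*(-5))) = 8/(-6 + (M + 5)) = 8/(-6 + (5 + M)) = 8/(-1 + M))
g(3, 2)*(1/(36 + 93) + E) = (8/(-1 + 3))*(1/(36 + 93) + 64) = (8/2)*(1/129 + 64) = (8*(1/2))*(1/129 + 64) = 4*(8257/129) = 33028/129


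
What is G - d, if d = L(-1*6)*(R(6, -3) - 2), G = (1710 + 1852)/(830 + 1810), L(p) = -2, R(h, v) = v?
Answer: -11419/1320 ≈ -8.6508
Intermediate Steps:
G = 1781/1320 (G = 3562/2640 = 3562*(1/2640) = 1781/1320 ≈ 1.3492)
d = 10 (d = -2*(-3 - 2) = -2*(-5) = 10)
G - d = 1781/1320 - 1*10 = 1781/1320 - 10 = -11419/1320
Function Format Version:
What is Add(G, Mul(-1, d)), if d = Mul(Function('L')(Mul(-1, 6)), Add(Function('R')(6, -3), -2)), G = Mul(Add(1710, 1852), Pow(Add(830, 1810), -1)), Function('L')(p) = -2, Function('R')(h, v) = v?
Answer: Rational(-11419, 1320) ≈ -8.6508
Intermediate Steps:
G = Rational(1781, 1320) (G = Mul(3562, Pow(2640, -1)) = Mul(3562, Rational(1, 2640)) = Rational(1781, 1320) ≈ 1.3492)
d = 10 (d = Mul(-2, Add(-3, -2)) = Mul(-2, -5) = 10)
Add(G, Mul(-1, d)) = Add(Rational(1781, 1320), Mul(-1, 10)) = Add(Rational(1781, 1320), -10) = Rational(-11419, 1320)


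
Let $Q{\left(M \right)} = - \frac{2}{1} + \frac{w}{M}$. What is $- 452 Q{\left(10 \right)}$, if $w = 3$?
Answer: $\frac{3842}{5} \approx 768.4$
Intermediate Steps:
$Q{\left(M \right)} = -2 + \frac{3}{M}$ ($Q{\left(M \right)} = - \frac{2}{1} + \frac{3}{M} = \left(-2\right) 1 + \frac{3}{M} = -2 + \frac{3}{M}$)
$- 452 Q{\left(10 \right)} = - 452 \left(-2 + \frac{3}{10}\right) = \left(-452\right) \left(- \frac{17}{10}\right) = \frac{3842}{5}$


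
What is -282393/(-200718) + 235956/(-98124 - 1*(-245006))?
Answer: 1645167871/545960394 ≈ 3.0133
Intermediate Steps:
-282393/(-200718) + 235956/(-98124 - 1*(-245006)) = -282393*(-1/200718) + 235956/(-98124 + 245006) = 10459/7434 + 235956/146882 = 10459/7434 + 235956*(1/146882) = 10459/7434 + 117978/73441 = 1645167871/545960394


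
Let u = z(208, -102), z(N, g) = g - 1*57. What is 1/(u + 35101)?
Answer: 1/34942 ≈ 2.8619e-5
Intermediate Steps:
z(N, g) = -57 + g (z(N, g) = g - 57 = -57 + g)
u = -159 (u = -57 - 102 = -159)
1/(u + 35101) = 1/(-159 + 35101) = 1/34942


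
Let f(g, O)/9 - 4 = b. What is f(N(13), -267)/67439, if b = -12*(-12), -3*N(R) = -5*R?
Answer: 1332/67439 ≈ 0.019751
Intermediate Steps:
N(R) = 5*R/3 (N(R) = -(-5)*R/3 = 5*R/3)
b = 144
f(g, O) = 1332 (f(g, O) = 36 + 9*144 = 36 + 1296 = 1332)
f(N(13), -267)/67439 = 1332/67439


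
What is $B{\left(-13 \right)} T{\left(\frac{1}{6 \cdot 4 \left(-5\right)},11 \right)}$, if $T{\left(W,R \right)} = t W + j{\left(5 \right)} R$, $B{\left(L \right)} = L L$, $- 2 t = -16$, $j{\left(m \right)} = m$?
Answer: $\frac{139256}{15} \approx 9283.7$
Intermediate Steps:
$t = 8$ ($t = \left(- \frac{1}{2}\right) \left(-16\right) = 8$)
$B{\left(L \right)} = L^{2}$
$T{\left(W,R \right)} = 5 R + 8 W$ ($T{\left(W,R \right)} = 8 W + 5 R = 5 R + 8 W$)
$B{\left(-13 \right)} T{\left(\frac{1}{6 \cdot 4 \left(-5\right)},11 \right)} = \left(-13\right)^{2} \left(5 \cdot 11 + \frac{8}{6 \cdot 4 \left(-5\right)}\right) = 169 \left(55 + \frac{8}{24 \left(-5\right)}\right) = 169 \left(55 + \frac{8}{-120}\right) = 169 \left(55 + 8 \left(- \frac{1}{120}\right)\right) = 169 \left(55 - \frac{1}{15}\right) = 169 \cdot \frac{824}{15} = \frac{139256}{15}$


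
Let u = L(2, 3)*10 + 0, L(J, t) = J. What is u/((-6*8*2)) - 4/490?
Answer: -1273/5880 ≈ -0.21650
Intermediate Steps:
u = 20 (u = 2*10 + 0 = 20 + 0 = 20)
u/((-6*8*2)) - 4/490 = 20/((-6*8*2)) - 4/490 = 20/((-48*2)) - 4*1/490 = 20/(-96) - 2/245 = 20*(-1/96) - 2/245 = -5/24 - 2/245 = -1273/5880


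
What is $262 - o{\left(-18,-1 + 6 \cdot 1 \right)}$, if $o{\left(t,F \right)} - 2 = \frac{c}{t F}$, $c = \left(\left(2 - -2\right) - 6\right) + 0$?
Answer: $\frac{11699}{45} \approx 259.98$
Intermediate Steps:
$c = -2$ ($c = \left(\left(2 + 2\right) - 6\right) + 0 = \left(4 - 6\right) + 0 = -2 + 0 = -2$)
$o{\left(t,F \right)} = 2 - \frac{2}{F t}$ ($o{\left(t,F \right)} = 2 - \frac{2}{t F} = 2 - \frac{2}{F t}$)
$262 - o{\left(-18,-1 + 6 \cdot 1 \right)} = 262 - \left(2 - \frac{2}{\left(-1 + 6 \cdot 1\right) \left(-18\right)}\right) = 262 - \left(2 - 2 \frac{1}{-1 + 6} \left(- \frac{1}{18}\right)\right) = 262 - \left(2 - 2 \cdot \frac{1}{5} \left(- \frac{1}{18}\right)\right) = 262 - \left(2 - \frac{2}{5} \left(- \frac{1}{18}\right)\right) = 262 - \left(2 + \frac{1}{45}\right) = 262 - \frac{91}{45} = \frac{11699}{45}$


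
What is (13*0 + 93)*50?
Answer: 4650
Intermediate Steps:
(13*0 + 93)*50 = (0 + 93)*50 = 93*50 = 4650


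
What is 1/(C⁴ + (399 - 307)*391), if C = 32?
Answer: 1/1084548 ≈ 9.2204e-7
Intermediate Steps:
1/(C⁴ + (399 - 307)*391) = 1/(32⁴ + (399 - 307)*391) = 1/(1048576 + 92*391) = 1/(1048576 + 35972) = 1/1084548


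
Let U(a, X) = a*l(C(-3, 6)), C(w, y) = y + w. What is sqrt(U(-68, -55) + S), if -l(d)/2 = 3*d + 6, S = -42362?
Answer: I*sqrt(40322) ≈ 200.8*I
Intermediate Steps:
C(w, y) = w + y
l(d) = -12 - 6*d (l(d) = -2*(3*d + 6) = -2*(6 + 3*d) = -12 - 6*d)
U(a, X) = -30*a (U(a, X) = a*(-12 - 6*(-3 + 6)) = a*(-12 - 6*3) = a*(-12 - 18) = a*(-30) = -30*a)
sqrt(U(-68, -55) + S) = sqrt(-30*(-68) - 42362) = sqrt(2040 - 42362) = sqrt(-40322) = I*sqrt(40322)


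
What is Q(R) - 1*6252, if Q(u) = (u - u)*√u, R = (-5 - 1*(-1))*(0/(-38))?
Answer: -6252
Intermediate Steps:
R = 0 (R = (-5 + 1)*(0*(-1/38)) = -4*0 = 0)
Q(u) = 0 (Q(u) = 0*√u = 0)
Q(R) - 1*6252 = 0 - 1*6252 = 0 - 6252 = -6252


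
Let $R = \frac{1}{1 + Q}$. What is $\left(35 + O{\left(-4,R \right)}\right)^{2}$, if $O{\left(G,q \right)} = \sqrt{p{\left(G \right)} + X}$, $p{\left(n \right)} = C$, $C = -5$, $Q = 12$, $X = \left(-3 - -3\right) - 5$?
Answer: $\left(35 + i \sqrt{10}\right)^{2} \approx 1215.0 + 221.36 i$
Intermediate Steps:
$X = -5$ ($X = \left(-3 + 3\right) - 5 = 0 - 5 = -5$)
$p{\left(n \right)} = -5$
$R = \frac{1}{13}$ ($R = \frac{1}{1 + 12} = \frac{1}{13} \approx 0.076923$)
$O{\left(G,q \right)} = i \sqrt{10}$ ($O{\left(G,q \right)} = \sqrt{-5 - 5} = \sqrt{-10} = i \sqrt{10}$)
$\left(35 + O{\left(-4,R \right)}\right)^{2} = \left(35 + i \sqrt{10}\right)^{2}$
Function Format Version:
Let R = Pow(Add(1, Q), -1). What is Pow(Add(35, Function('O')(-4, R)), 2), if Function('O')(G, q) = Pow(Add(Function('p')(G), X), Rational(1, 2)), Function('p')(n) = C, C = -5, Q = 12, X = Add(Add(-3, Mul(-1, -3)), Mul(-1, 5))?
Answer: Pow(Add(35, Mul(I, Pow(10, Rational(1, 2)))), 2) ≈ Add(1215.0, Mul(221.36, I))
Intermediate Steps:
X = -5 (X = Add(Add(-3, 3), -5) = Add(0, -5) = -5)
Function('p')(n) = -5
R = Rational(1, 13) (R = Pow(Add(1, 12), -1) = Pow(13, -1) = Rational(1, 13) ≈ 0.076923)
Function('O')(G, q) = Mul(I, Pow(10, Rational(1, 2))) (Function('O')(G, q) = Pow(Add(-5, -5), Rational(1, 2)) = Pow(-10, Rational(1, 2)) = Mul(I, Pow(10, Rational(1, 2))))
Pow(Add(35, Function('O')(-4, R)), 2) = Pow(Add(35, Mul(I, Pow(10, Rational(1, 2)))), 2)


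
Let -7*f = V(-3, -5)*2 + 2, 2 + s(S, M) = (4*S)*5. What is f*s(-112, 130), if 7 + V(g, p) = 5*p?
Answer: -139004/7 ≈ -19858.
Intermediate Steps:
V(g, p) = -7 + 5*p
s(S, M) = -2 + 20*S (s(S, M) = -2 + (4*S)*5 = -2 + 20*S)
f = 62/7 (f = -((-7 + 5*(-5))*2 + 2)/7 = -((-7 - 25)*2 + 2)/7 = -(-32*2 + 2)/7 = -(-64 + 2)/7 = -⅐*(-62) = 62/7 ≈ 8.8571)
f*s(-112, 130) = 62*(-2 + 20*(-112))/7 = 62*(-2 - 2240)/7 = (62/7)*(-2242) = -139004/7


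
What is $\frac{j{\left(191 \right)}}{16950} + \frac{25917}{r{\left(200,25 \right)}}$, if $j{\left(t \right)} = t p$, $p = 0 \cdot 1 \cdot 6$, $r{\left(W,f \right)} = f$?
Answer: $\frac{25917}{25} \approx 1036.7$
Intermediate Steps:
$p = 0$ ($p = 0 \cdot 6 = 0$)
$j{\left(t \right)} = 0$ ($j{\left(t \right)} = t 0 = 0$)
$\frac{j{\left(191 \right)}}{16950} + \frac{25917}{r{\left(200,25 \right)}} = \frac{0}{16950} + \frac{25917}{25} = 0 \cdot \frac{1}{16950} + 25917 \cdot \frac{1}{25} = 0 + \frac{25917}{25} = \frac{25917}{25}$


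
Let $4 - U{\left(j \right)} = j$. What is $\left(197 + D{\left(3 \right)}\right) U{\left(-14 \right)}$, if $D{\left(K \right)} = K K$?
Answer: $3708$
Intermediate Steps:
$U{\left(j \right)} = 4 - j$
$D{\left(K \right)} = K^{2}$
$\left(197 + D{\left(3 \right)}\right) U{\left(-14 \right)} = \left(197 + 3^{2}\right) \left(4 - -14\right) = \left(197 + 9\right) \left(4 + 14\right) = 206 \cdot 18 = 3708$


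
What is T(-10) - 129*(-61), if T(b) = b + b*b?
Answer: 7959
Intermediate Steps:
T(b) = b + b²
T(-10) - 129*(-61) = -10*(1 - 10) - 129*(-61) = -10*(-9) + 7869 = 90 + 7869 = 7959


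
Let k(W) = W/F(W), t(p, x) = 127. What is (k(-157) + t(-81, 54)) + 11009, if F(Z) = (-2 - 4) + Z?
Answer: 1815325/163 ≈ 11137.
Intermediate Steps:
F(Z) = -6 + Z
k(W) = W/(-6 + W)
(k(-157) + t(-81, 54)) + 11009 = (-157/(-6 - 157) + 127) + 11009 = (-157/(-163) + 127) + 11009 = (-157*(-1/163) + 127) + 11009 = (157/163 + 127) + 11009 = 20858/163 + 11009 = 1815325/163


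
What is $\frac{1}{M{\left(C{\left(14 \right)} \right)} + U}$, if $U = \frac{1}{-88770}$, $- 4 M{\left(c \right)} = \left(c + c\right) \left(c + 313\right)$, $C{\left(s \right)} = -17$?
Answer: $\frac{88770}{223345319} \approx 0.00039746$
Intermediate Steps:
$M{\left(c \right)} = - \frac{c \left(313 + c\right)}{2}$ ($M{\left(c \right)} = - \frac{\left(c + c\right) \left(c + 313\right)}{4} = - \frac{2 c \left(313 + c\right)}{4} = - \frac{c \left(313 + c\right)}{2}$)
$U = - \frac{1}{88770} \approx -1.1265 \cdot 10^{-5}$
$\frac{1}{M{\left(C{\left(14 \right)} \right)} + U} = \frac{1}{\left(- \frac{1}{2}\right) \left(-17\right) \left(313 - 17\right) - \frac{1}{88770}} = \frac{1}{\left(- \frac{1}{2}\right) \left(-17\right) 296 - \frac{1}{88770}} = \frac{1}{2516 - \frac{1}{88770}} = \frac{1}{\frac{223345319}{88770}} = \frac{88770}{223345319}$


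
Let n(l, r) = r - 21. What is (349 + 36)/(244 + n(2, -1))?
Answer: 385/222 ≈ 1.7342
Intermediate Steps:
n(l, r) = -21 + r
(349 + 36)/(244 + n(2, -1)) = (349 + 36)/(244 + (-21 - 1)) = 385/(244 - 22) = 385/222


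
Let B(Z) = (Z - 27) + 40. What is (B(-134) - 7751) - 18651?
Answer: -26523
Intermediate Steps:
B(Z) = 13 + Z (B(Z) = (-27 + Z) + 40 = 13 + Z)
(B(-134) - 7751) - 18651 = ((13 - 134) - 7751) - 18651 = (-121 - 7751) - 18651 = -7872 - 18651 = -26523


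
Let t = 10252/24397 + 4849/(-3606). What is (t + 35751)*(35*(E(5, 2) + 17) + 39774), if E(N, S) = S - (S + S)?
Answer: 42248580988620853/29325194 ≈ 1.4407e+9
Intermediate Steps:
t = -81332341/87975582 (t = 10252*(1/24397) + 4849*(-1/3606) = 10252/24397 - 4849/3606 = -81332341/87975582 ≈ -0.92449)
E(N, S) = -S (E(N, S) = S - 2*S = -S)
(t + 35751)*(35*(E(5, 2) + 17) + 39774) = (-81332341/87975582 + 35751)*(35*(-1*2 + 17) + 39774) = 3145133699741*(35*(-2 + 17) + 39774)/87975582 = 3145133699741*(35*15 + 39774)/87975582 = 3145133699741*(525 + 39774)/87975582 = (3145133699741/87975582)*40299 = 42248580988620853/29325194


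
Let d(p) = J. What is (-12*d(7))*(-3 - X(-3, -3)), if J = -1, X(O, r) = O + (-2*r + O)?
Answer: -36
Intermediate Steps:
X(O, r) = -2*r + 2*O (X(O, r) = O + (O - 2*r) = -2*r + 2*O)
d(p) = -1
(-12*d(7))*(-3 - X(-3, -3)) = (-12*(-1))*(-3 - (-2*(-3) + 2*(-3))) = 12*(-3 - (6 - 6)) = 12*(-3 - 1*0) = 12*(-3 + 0) = 12*(-3) = -36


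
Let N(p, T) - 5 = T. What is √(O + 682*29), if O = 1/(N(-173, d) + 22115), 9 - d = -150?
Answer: √9816886289577/22279 ≈ 140.63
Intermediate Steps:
d = 159 (d = 9 - 1*(-150) = 9 + 150 = 159)
N(p, T) = 5 + T
O = 1/22279 (O = 1/((5 + 159) + 22115) = 1/(164 + 22115) = 1/22279 ≈ 4.4885e-5)
√(O + 682*29) = √(1/22279 + 682*29) = √(1/22279 + 19778) = √(440634063/22279) = √9816886289577/22279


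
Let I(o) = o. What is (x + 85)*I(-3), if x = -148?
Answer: 189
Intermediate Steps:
(x + 85)*I(-3) = (-148 + 85)*(-3) = -63*(-3) = 189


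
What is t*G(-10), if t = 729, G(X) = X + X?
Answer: -14580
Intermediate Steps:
G(X) = 2*X
t*G(-10) = 729*(2*(-10)) = 729*(-20) = -14580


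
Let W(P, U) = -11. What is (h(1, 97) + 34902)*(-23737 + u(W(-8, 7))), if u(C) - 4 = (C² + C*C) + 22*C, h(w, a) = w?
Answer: -828352899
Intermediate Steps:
u(C) = 4 + 2*C² + 22*C (u(C) = 4 + ((C² + C*C) + 22*C) = 4 + ((C² + C²) + 22*C) = 4 + (2*C² + 22*C) = 4 + 2*C² + 22*C)
(h(1, 97) + 34902)*(-23737 + u(W(-8, 7))) = (1 + 34902)*(-23737 + (4 + 2*(-11)² + 22*(-11))) = 34903*(-23737 + (4 + 2*121 - 242)) = 34903*(-23737 + (4 + 242 - 242)) = 34903*(-23737 + 4) = 34903*(-23733) = -828352899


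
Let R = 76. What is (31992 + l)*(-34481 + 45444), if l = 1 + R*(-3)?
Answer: 348239695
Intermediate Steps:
l = -227 (l = 1 + 76*(-3) = 1 - 228 = -227)
(31992 + l)*(-34481 + 45444) = (31992 - 227)*(-34481 + 45444) = 31765*10963 = 348239695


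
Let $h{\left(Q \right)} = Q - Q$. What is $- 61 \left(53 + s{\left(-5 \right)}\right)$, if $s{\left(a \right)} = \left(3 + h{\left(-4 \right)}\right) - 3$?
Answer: $-3233$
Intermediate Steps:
$h{\left(Q \right)} = 0$
$s{\left(a \right)} = 0$ ($s{\left(a \right)} = \left(3 + 0\right) - 3 = 3 - 3 = 0$)
$- 61 \left(53 + s{\left(-5 \right)}\right) = - 61 \left(53 + 0\right) = \left(-61\right) 53 = -3233$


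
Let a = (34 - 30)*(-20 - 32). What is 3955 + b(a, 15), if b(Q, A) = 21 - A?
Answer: 3961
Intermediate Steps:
a = -208 (a = 4*(-52) = -208)
3955 + b(a, 15) = 3955 + (21 - 1*15) = 3955 + (21 - 15) = 3955 + 6 = 3961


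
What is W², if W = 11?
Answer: 121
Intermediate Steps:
W² = 11² = 121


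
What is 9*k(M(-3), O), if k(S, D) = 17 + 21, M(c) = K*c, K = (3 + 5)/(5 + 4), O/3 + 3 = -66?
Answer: 342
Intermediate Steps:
O = -207 (O = -9 + 3*(-66) = -9 - 198 = -207)
K = 8/9 ≈ 0.88889
M(c) = 8*c/9
k(S, D) = 38
9*k(M(-3), O) = 9*38 = 342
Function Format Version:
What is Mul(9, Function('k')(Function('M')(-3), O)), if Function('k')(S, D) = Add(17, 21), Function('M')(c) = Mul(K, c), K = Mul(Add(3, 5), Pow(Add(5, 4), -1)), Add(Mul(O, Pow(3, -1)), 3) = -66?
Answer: 342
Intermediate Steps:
O = -207 (O = Add(-9, Mul(3, -66)) = Add(-9, -198) = -207)
K = Rational(8, 9) (K = Mul(8, Pow(9, -1)) = Mul(8, Rational(1, 9)) = Rational(8, 9) ≈ 0.88889)
Function('M')(c) = Mul(Rational(8, 9), c)
Function('k')(S, D) = 38
Mul(9, Function('k')(Function('M')(-3), O)) = Mul(9, 38) = 342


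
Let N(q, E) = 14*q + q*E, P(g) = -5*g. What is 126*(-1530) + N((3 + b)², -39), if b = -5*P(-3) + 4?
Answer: -308380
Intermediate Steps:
b = -71 (b = -(-25)*(-3) + 4 = -5*15 + 4 = -75 + 4 = -71)
N(q, E) = 14*q + E*q
126*(-1530) + N((3 + b)², -39) = 126*(-1530) + (3 - 71)²*(14 - 39) = -192780 + (-68)²*(-25) = -192780 + 4624*(-25) = -192780 - 115600 = -308380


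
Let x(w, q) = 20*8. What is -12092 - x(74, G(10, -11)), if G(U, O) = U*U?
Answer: -12252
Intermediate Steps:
G(U, O) = U²
x(w, q) = 160
-12092 - x(74, G(10, -11)) = -12092 - 1*160 = -12092 - 160 = -12252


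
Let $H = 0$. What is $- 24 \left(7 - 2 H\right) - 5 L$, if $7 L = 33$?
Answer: $- \frac{1341}{7} \approx -191.57$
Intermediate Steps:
$L = \frac{33}{7}$ ($L = \frac{1}{7} \cdot 33 = \frac{33}{7} \approx 4.7143$)
$- 24 \left(7 - 2 H\right) - 5 L = - 24 \left(7 - 0\right) - \frac{165}{7} = - 24 \left(7 + 0\right) - \frac{165}{7} = \left(-24\right) 7 - \frac{165}{7} = -168 - \frac{165}{7} = - \frac{1341}{7}$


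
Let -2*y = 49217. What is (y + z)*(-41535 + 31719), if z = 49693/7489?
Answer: 1808532856116/7489 ≈ 2.4149e+8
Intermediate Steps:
z = 49693/7489 (z = 49693*(1/7489) = 49693/7489 ≈ 6.6355)
y = -49217/2 (y = -½*49217 = -49217/2 ≈ -24609.)
(y + z)*(-41535 + 31719) = (-49217/2 + 49693/7489)*(-41535 + 31719) = -368486727/14978*(-9816) = 1808532856116/7489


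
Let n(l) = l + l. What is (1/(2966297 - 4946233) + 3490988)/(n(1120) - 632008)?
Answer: -6911932816767/1246900334848 ≈ -5.5433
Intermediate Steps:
n(l) = 2*l
(1/(2966297 - 4946233) + 3490988)/(n(1120) - 632008) = (1/(2966297 - 4946233) + 3490988)/(2*1120 - 632008) = (1/(-1979936) + 3490988)/(2240 - 632008) = (-1/1979936 + 3490988)/(-629768) = (6911932816767/1979936)*(-1/629768) = -6911932816767/1246900334848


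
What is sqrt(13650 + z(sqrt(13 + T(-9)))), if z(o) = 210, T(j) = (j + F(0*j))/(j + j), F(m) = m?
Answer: 6*sqrt(385) ≈ 117.73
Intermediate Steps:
T(j) = 1/2 (T(j) = (j + 0*j)/(j + j) = (j + 0)/((2*j)) = j*(1/(2*j)) = 1/2)
sqrt(13650 + z(sqrt(13 + T(-9)))) = sqrt(13650 + 210) = sqrt(13860) = 6*sqrt(385)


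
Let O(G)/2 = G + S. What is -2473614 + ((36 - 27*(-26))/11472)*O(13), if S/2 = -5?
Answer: -2364774615/956 ≈ -2.4736e+6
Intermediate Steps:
S = -10 (S = 2*(-5) = -10)
O(G) = -20 + 2*G (O(G) = 2*(G - 10) = 2*(-10 + G) = -20 + 2*G)
-2473614 + ((36 - 27*(-26))/11472)*O(13) = -2473614 + ((36 - 27*(-26))/11472)*(-20 + 2*13) = -2473614 + ((36 + 702)*(1/11472))*(-20 + 26) = -2473614 + (738*(1/11472))*6 = -2473614 + (123/1912)*6 = -2473614 + 369/956 = -2364774615/956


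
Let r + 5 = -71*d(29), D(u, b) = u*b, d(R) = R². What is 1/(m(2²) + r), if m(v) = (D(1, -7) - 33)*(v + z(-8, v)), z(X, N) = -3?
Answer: -1/59756 ≈ -1.6735e-5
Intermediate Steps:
D(u, b) = b*u
m(v) = 120 - 40*v (m(v) = (-7*1 - 33)*(v - 3) = (-7 - 33)*(-3 + v) = -40*(-3 + v) = 120 - 40*v)
r = -59716 (r = -5 - 71*29² = -5 - 71*841 = -5 - 59711 = -59716)
1/(m(2²) + r) = 1/((120 - 40*2²) - 59716) = 1/((120 - 40*4) - 59716) = 1/((120 - 160) - 59716) = 1/(-40 - 59716) = 1/(-59756) = -1/59756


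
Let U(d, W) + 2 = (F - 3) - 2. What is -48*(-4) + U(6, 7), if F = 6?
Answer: 191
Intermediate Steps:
U(d, W) = -1 (U(d, W) = -2 + ((6 - 3) - 2) = -2 + (3 - 2) = -2 + 1 = -1)
-48*(-4) + U(6, 7) = -48*(-4) - 1 = 192 - 1 = 191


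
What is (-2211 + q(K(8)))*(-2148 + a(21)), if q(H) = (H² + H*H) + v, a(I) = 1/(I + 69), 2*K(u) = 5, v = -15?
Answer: 855823213/180 ≈ 4.7546e+6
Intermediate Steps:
K(u) = 5/2 (K(u) = (½)*5 = 5/2)
a(I) = 1/(69 + I)
q(H) = -15 + 2*H² (q(H) = (H² + H*H) - 15 = (H² + H²) - 15 = 2*H² - 15 = -15 + 2*H²)
(-2211 + q(K(8)))*(-2148 + a(21)) = (-2211 + (-15 + 2*(5/2)²))*(-2148 + 1/(69 + 21)) = (-2211 + (-15 + 2*(25/4)))*(-2148 + 1/90) = (-2211 + (-15 + 25/2))*(-2148 + 1/90) = (-2211 - 5/2)*(-193319/90) = -4427/2*(-193319/90) = 855823213/180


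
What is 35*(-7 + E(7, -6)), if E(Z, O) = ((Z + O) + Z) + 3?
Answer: 140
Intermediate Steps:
E(Z, O) = 3 + O + 2*Z (E(Z, O) = ((O + Z) + Z) + 3 = (O + 2*Z) + 3 = 3 + O + 2*Z)
35*(-7 + E(7, -6)) = 35*(-7 + (3 - 6 + 2*7)) = 35*(-7 + (3 - 6 + 14)) = 35*(-7 + 11) = 35*4 = 140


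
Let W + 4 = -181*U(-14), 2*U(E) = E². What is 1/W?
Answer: -1/17742 ≈ -5.6363e-5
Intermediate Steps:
U(E) = E²/2
W = -17742 (W = -4 - 181*(-14)²/2 = -4 - 181*196/2 = -4 - 181*98 = -4 - 17738 = -17742)
1/W = 1/(-17742) = -1/17742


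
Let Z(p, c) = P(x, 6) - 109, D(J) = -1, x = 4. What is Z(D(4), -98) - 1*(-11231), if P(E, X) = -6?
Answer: 11116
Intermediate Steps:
Z(p, c) = -115 (Z(p, c) = -6 - 109 = -115)
Z(D(4), -98) - 1*(-11231) = -115 - 1*(-11231) = -115 + 11231 = 11116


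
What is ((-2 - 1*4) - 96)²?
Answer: 10404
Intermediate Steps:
((-2 - 1*4) - 96)² = ((-2 - 4) - 96)² = (-6 - 96)² = (-102)² = 10404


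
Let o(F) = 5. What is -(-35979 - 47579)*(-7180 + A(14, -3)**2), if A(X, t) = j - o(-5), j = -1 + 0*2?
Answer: -596938352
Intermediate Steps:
j = -1 (j = -1 + 0 = -1)
A(X, t) = -6 (A(X, t) = -1 - 1*5 = -1 - 5 = -6)
-(-35979 - 47579)*(-7180 + A(14, -3)**2) = -(-35979 - 47579)*(-7180 + (-6)**2) = -(-83558)*(-7180 + 36) = -(-83558)*(-7144) = -1*596938352 = -596938352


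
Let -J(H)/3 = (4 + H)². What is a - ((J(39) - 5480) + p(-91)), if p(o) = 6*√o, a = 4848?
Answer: 15875 - 6*I*√91 ≈ 15875.0 - 57.236*I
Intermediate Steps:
J(H) = -3*(4 + H)²
a - ((J(39) - 5480) + p(-91)) = 4848 - ((-3*(4 + 39)² - 5480) + 6*√(-91)) = 4848 - ((-3*43² - 5480) + 6*(I*√91)) = 4848 - ((-3*1849 - 5480) + 6*I*√91) = 4848 - ((-5547 - 5480) + 6*I*√91) = 4848 - (-11027 + 6*I*√91) = 4848 + (11027 - 6*I*√91) = 15875 - 6*I*√91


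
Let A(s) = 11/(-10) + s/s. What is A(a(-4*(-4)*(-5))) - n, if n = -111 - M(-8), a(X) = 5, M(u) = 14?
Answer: 1249/10 ≈ 124.90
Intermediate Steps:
n = -125 (n = -111 - 1*14 = -111 - 14 = -125)
A(s) = -1/10 (A(s) = 11*(-1/10) + 1 = -11/10 + 1 = -1/10)
A(a(-4*(-4)*(-5))) - n = -1/10 - 1*(-125) = -1/10 + 125 = 1249/10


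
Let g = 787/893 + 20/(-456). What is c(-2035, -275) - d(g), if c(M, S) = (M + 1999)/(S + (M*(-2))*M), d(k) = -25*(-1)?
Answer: -207068089/8282725 ≈ -25.000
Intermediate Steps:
g = 4487/5358 (g = 787*(1/893) + 20*(-1/456) = 787/893 - 5/114 = 4487/5358 ≈ 0.83744)
d(k) = 25
c(M, S) = (1999 + M)/(S - 2*M²) (c(M, S) = (1999 + M)/(S + (-2*M)*M) = (1999 + M)/(S - 2*M²))
c(-2035, -275) - d(g) = (-1999 - 1*(-2035))/(-1*(-275) + 2*(-2035)²) - 1*25 = (-1999 + 2035)/(275 + 2*4141225) - 25 = 36/(275 + 8282450) - 25 = 36/8282725 - 25 = -207068089/8282725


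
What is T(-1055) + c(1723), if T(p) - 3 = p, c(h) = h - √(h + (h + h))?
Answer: 671 - √5169 ≈ 599.10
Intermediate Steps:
c(h) = h - √3*√h (c(h) = h - √(h + 2*h) = h - √(3*h) = h - √3*√h)
T(p) = 3 + p
T(-1055) + c(1723) = (3 - 1055) + (1723 - √3*√1723) = -1052 + (1723 - √5169) = 671 - √5169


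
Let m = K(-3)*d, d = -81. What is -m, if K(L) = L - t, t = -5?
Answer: 162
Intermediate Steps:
K(L) = 5 + L (K(L) = L - 1*(-5) = L + 5 = 5 + L)
m = -162 (m = (5 - 3)*(-81) = 2*(-81) = -162)
-m = -1*(-162) = 162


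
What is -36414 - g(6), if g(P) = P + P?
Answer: -36426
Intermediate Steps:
g(P) = 2*P
-36414 - g(6) = -36414 - 2*6 = -36414 - 1*12 = -36414 - 12 = -36426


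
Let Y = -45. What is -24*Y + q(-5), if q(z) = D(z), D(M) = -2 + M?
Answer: 1073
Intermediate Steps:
q(z) = -2 + z
-24*Y + q(-5) = -24*(-45) + (-2 - 5) = 1080 - 7 = 1073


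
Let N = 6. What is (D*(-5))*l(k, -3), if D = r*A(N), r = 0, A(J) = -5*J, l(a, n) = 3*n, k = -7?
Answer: 0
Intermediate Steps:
D = 0 (D = 0*(-5*6) = 0*(-30) = 0)
(D*(-5))*l(k, -3) = (0*(-5))*(3*(-3)) = 0*(-9) = 0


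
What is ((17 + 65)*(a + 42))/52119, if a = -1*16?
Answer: 2132/52119 ≈ 0.040906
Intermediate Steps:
a = -16
((17 + 65)*(a + 42))/52119 = ((17 + 65)*(-16 + 42))/52119 = (82*26)*(1/52119) = 2132*(1/52119) = 2132/52119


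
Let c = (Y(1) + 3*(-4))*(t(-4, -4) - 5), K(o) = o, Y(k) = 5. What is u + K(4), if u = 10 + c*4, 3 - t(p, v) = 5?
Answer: 210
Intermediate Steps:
t(p, v) = -2 (t(p, v) = 3 - 1*5 = 3 - 5 = -2)
c = 49 (c = (5 + 3*(-4))*(-2 - 5) = (5 - 12)*(-7) = -7*(-7) = 49)
u = 206 (u = 10 + 49*4 = 10 + 196 = 206)
u + K(4) = 206 + 4 = 210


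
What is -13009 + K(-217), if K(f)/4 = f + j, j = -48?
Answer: -14069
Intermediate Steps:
K(f) = -192 + 4*f (K(f) = 4*(f - 48) = 4*(-48 + f) = -192 + 4*f)
-13009 + K(-217) = -13009 + (-192 + 4*(-217)) = -13009 + (-192 - 868) = -13009 - 1060 = -14069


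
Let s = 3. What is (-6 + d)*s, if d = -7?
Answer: -39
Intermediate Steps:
(-6 + d)*s = (-6 - 7)*3 = -13*3 = -39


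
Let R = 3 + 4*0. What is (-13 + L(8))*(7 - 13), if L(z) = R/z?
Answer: 303/4 ≈ 75.750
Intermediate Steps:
R = 3 (R = 3 + 0 = 3)
L(z) = 3/z
(-13 + L(8))*(7 - 13) = (-13 + 3/8)*(7 - 13) = (-13 + 3*(⅛))*(-6) = (-13 + 3/8)*(-6) = -101/8*(-6) = 303/4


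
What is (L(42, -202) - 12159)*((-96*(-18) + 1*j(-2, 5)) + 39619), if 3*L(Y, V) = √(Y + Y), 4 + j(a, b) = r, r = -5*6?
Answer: -502324767 + 27542*√21 ≈ -5.0220e+8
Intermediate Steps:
r = -30
j(a, b) = -34 (j(a, b) = -4 - 30 = -34)
L(Y, V) = √2*√Y/3 (L(Y, V) = √(Y + Y)/3 = √(2*Y)/3 = (√2*√Y)/3 = √2*√Y/3)
(L(42, -202) - 12159)*((-96*(-18) + 1*j(-2, 5)) + 39619) = (√2*√42/3 - 12159)*((-96*(-18) + 1*(-34)) + 39619) = (2*√21/3 - 12159)*((1728 - 34) + 39619) = (-12159 + 2*√21/3)*(1694 + 39619) = (-12159 + 2*√21/3)*41313 = -502324767 + 27542*√21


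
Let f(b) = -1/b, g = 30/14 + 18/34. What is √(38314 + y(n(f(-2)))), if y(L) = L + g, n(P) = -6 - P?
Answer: √2170041398/238 ≈ 195.73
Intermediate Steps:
g = 318/119 (g = 30*(1/14) + 18*(1/34) = 15/7 + 9/17 = 318/119 ≈ 2.6723)
y(L) = 318/119 + L (y(L) = L + 318/119 = 318/119 + L)
√(38314 + y(n(f(-2)))) = √(38314 + (318/119 + (-6 - (-1)/(-2)))) = √(38314 + (318/119 + (-6 - (-1)*(-1)/2))) = √(38314 + (318/119 + (-6 - 1*½))) = √(38314 + (318/119 + (-6 - ½))) = √(38314 + (318/119 - 13/2)) = √(38314 - 911/238) = √(9117821/238) = √2170041398/238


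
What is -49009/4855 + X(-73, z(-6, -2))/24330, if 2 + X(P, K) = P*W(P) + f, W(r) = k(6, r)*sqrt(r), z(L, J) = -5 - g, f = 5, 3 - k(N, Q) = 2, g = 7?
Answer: -79491627/7874810 - 73*I*sqrt(73)/24330 ≈ -10.094 - 0.025636*I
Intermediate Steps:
k(N, Q) = 1 (k(N, Q) = 3 - 1*2 = 3 - 2 = 1)
z(L, J) = -12 (z(L, J) = -5 - 1*7 = -5 - 7 = -12)
W(r) = sqrt(r) (W(r) = 1*sqrt(r) = sqrt(r))
X(P, K) = 3 + P**(3/2) (X(P, K) = -2 + (P*sqrt(P) + 5) = -2 + (P**(3/2) + 5) = -2 + (5 + P**(3/2)) = 3 + P**(3/2))
-49009/4855 + X(-73, z(-6, -2))/24330 = -49009/4855 + (3 + (-73)**(3/2))/24330 = -49009*1/4855 + (3 - 73*I*sqrt(73))*(1/24330) = -49009/4855 + (1/8110 - 73*I*sqrt(73)/24330) = -79491627/7874810 - 73*I*sqrt(73)/24330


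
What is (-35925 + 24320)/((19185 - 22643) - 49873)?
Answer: 11605/53331 ≈ 0.21760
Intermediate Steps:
(-35925 + 24320)/((19185 - 22643) - 49873) = -11605/(-3458 - 49873) = -11605/(-53331) = -11605*(-1/53331) = 11605/53331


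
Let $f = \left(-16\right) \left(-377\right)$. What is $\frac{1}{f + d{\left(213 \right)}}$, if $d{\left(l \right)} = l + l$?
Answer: $\frac{1}{6458} \approx 0.00015485$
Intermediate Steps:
$d{\left(l \right)} = 2 l$
$f = 6032$
$\frac{1}{f + d{\left(213 \right)}} = \frac{1}{6032 + 2 \cdot 213} = \frac{1}{6032 + 426} = \frac{1}{6458}$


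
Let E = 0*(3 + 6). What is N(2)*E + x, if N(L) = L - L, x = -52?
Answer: -52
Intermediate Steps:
N(L) = 0
E = 0 (E = 0*9 = 0)
N(2)*E + x = 0*0 - 52 = 0 - 52 = -52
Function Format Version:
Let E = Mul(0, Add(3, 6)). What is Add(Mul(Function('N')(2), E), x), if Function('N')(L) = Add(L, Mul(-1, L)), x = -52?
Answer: -52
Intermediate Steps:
Function('N')(L) = 0
E = 0 (E = Mul(0, 9) = 0)
Add(Mul(Function('N')(2), E), x) = Add(Mul(0, 0), -52) = Add(0, -52) = -52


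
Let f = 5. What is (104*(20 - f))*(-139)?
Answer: -216840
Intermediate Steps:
(104*(20 - f))*(-139) = (104*(20 - 1*5))*(-139) = (104*(20 - 5))*(-139) = (104*15)*(-139) = 1560*(-139) = -216840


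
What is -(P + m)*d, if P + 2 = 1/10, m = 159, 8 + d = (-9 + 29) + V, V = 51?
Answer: -98973/10 ≈ -9897.3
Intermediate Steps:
d = 63 (d = -8 + ((-9 + 29) + 51) = -8 + (20 + 51) = -8 + 71 = 63)
P = -19/10 (P = -2 + 1/10 = -2 + ⅒ = -19/10 ≈ -1.9000)
-(P + m)*d = -(-19/10 + 159)*63 = -1571*63/10 = -1*98973/10 = -98973/10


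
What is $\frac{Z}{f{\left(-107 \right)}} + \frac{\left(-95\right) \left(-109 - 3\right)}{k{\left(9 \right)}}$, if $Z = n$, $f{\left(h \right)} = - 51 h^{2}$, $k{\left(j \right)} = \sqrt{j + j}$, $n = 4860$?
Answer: $- \frac{1620}{194633} + \frac{5320 \sqrt{2}}{3} \approx 2507.9$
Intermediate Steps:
$k{\left(j \right)} = \sqrt{2} \sqrt{j}$ ($k{\left(j \right)} = \sqrt{2 j} = \sqrt{2} \sqrt{j}$)
$Z = 4860$
$\frac{Z}{f{\left(-107 \right)}} + \frac{\left(-95\right) \left(-109 - 3\right)}{k{\left(9 \right)}} = \frac{4860}{\left(-51\right) \left(-107\right)^{2}} + \frac{\left(-95\right) \left(-109 - 3\right)}{\sqrt{2} \sqrt{9}} = \frac{4860}{\left(-51\right) 11449} + \frac{\left(-95\right) \left(-112\right)}{\sqrt{2} \cdot 3} = \frac{4860}{-583899} + \frac{10640}{3 \sqrt{2}} = 4860 \left(- \frac{1}{583899}\right) + 10640 \frac{\sqrt{2}}{6} = - \frac{1620}{194633} + \frac{5320 \sqrt{2}}{3}$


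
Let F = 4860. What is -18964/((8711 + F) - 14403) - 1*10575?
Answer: -2194859/208 ≈ -10552.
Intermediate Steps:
-18964/((8711 + F) - 14403) - 1*10575 = -18964/((8711 + 4860) - 14403) - 1*10575 = -18964/(13571 - 14403) - 10575 = -18964/(-832) - 10575 = -18964*(-1/832) - 10575 = 4741/208 - 10575 = -2194859/208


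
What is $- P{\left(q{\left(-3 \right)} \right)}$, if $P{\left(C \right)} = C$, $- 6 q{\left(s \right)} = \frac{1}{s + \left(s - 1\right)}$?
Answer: $- \frac{1}{42} \approx -0.02381$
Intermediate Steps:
$q{\left(s \right)} = - \frac{1}{6 \left(-1 + 2 s\right)}$ ($q{\left(s \right)} = - \frac{1}{6 \left(s + \left(s - 1\right)\right)} = - \frac{1}{6 \left(s + \left(-1 + s\right)\right)} = - \frac{1}{6 \left(-1 + 2 s\right)}$)
$- P{\left(q{\left(-3 \right)} \right)} = - \frac{-1}{-6 + 12 \left(-3\right)} = - \frac{-1}{-6 - 36} = - \frac{-1}{-42} = - \frac{\left(-1\right) \left(-1\right)}{42} = \left(-1\right) \frac{1}{42} = - \frac{1}{42}$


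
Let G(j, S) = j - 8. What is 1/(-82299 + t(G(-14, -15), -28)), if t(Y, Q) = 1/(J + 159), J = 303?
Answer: -462/38022137 ≈ -1.2151e-5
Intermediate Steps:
G(j, S) = -8 + j
t(Y, Q) = 1/462 (t(Y, Q) = 1/(303 + 159) = 1/462)
1/(-82299 + t(G(-14, -15), -28)) = 1/(-82299 + 1/462) = 1/(-38022137/462) = -462/38022137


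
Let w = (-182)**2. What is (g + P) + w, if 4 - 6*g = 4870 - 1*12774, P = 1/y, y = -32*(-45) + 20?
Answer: 50285321/1460 ≈ 34442.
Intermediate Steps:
y = 1460 (y = 1440 + 20 = 1460)
w = 33124
P = 1/1460 ≈ 0.00068493
g = 1318 (g = 2/3 - (4870 - 1*12774)/6 = 2/3 - (4870 - 12774)/6 = 2/3 - 1/6*(-7904) = 2/3 + 3952/3 = 1318)
(g + P) + w = (1318 + 1/1460) + 33124 = 1924281/1460 + 33124 = 50285321/1460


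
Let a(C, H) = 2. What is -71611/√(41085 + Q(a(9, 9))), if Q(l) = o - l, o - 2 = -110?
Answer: -71611*√1639/8195 ≈ -353.77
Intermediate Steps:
o = -108 (o = 2 - 110 = -108)
Q(l) = -108 - l
-71611/√(41085 + Q(a(9, 9))) = -71611/√(41085 + (-108 - 1*2)) = -71611/√(41085 + (-108 - 2)) = -71611/√(41085 - 110) = -71611*√1639/8195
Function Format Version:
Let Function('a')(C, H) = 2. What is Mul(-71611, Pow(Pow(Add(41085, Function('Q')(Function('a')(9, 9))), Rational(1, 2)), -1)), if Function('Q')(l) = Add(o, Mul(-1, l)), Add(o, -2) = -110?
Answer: Mul(Rational(-71611, 8195), Pow(1639, Rational(1, 2))) ≈ -353.77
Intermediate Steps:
o = -108 (o = Add(2, -110) = -108)
Function('Q')(l) = Add(-108, Mul(-1, l))
Mul(-71611, Pow(Pow(Add(41085, Function('Q')(Function('a')(9, 9))), Rational(1, 2)), -1)) = Mul(-71611, Pow(Pow(Add(41085, Add(-108, Mul(-1, 2))), Rational(1, 2)), -1)) = Mul(-71611, Pow(Pow(Add(41085, Add(-108, -2)), Rational(1, 2)), -1)) = Mul(-71611, Pow(Pow(Add(41085, -110), Rational(1, 2)), -1)) = Mul(-71611, Pow(Pow(40975, Rational(1, 2)), -1)) = Mul(-71611, Pow(Mul(5, Pow(1639, Rational(1, 2))), -1)) = Mul(-71611, Mul(Rational(1, 8195), Pow(1639, Rational(1, 2)))) = Mul(Rational(-71611, 8195), Pow(1639, Rational(1, 2)))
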